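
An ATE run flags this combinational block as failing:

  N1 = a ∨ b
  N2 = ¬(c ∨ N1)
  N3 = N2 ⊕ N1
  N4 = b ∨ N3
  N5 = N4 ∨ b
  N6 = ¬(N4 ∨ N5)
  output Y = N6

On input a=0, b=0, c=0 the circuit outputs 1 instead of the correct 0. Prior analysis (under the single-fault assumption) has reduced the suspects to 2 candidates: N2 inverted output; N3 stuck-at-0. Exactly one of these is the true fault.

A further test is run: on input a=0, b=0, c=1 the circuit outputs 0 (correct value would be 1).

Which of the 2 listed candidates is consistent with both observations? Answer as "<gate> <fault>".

Evaluate each candidate on input a=0, b=0, c=1:
  N2 inverted output: N1=0, N2=1 [inverted output], N3=1, N4=1, N5=1, N6=0 → 0 — matches
  N3 stuck-at-0: N1=0, N2=0, N3=0 [stuck-at-0], N4=0, N5=0, N6=1 → 1 — eliminated
Only N2 inverted output reproduces the observed 0.

N2 inverted output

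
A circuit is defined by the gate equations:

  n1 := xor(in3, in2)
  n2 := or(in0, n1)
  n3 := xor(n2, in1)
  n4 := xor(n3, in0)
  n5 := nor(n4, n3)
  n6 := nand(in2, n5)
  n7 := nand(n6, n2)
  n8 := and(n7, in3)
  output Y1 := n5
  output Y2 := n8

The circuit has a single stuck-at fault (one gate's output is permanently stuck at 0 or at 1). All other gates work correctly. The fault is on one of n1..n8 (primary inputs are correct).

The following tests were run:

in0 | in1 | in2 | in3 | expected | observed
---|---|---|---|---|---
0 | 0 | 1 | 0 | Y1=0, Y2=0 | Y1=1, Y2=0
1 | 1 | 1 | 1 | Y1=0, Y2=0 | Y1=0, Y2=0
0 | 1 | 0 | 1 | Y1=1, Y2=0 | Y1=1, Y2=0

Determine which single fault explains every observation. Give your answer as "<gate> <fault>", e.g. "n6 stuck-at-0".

Fault-free values for test 1 (in0=0, in1=0, in2=1, in3=0): n1=1, n2=1, n3=1, n4=1, n5=0, n6=1, n7=0, n8=0, giving Y1=0, Y2=0. Observed Y1=1, Y2=0.
Test 1: faults giving observed Y1=1, Y2=0 are {n1 stuck-at-0, n2 stuck-at-0, n3 stuck-at-0, n5 stuck-at-1}.
Test 2 (in0=1, in1=1, in2=1, in3=1): fault-free n1=0, n2=1, n3=0, n4=1, n5=0, n6=1, n7=0, n8=0 → Y1=0, Y2=0; observed Y1=0, Y2=0. Eliminates n2 stuck-at-0, n5 stuck-at-1.
Test 3 (in0=0, in1=1, in2=0, in3=1): fault-free n1=1, n2=1, n3=0, n4=0, n5=1, n6=1, n7=0, n8=0 → Y1=1, Y2=0; observed Y1=1, Y2=0. Eliminates n1 stuck-at-0.
Only n3 stuck-at-0 is consistent with every test.

n3 stuck-at-0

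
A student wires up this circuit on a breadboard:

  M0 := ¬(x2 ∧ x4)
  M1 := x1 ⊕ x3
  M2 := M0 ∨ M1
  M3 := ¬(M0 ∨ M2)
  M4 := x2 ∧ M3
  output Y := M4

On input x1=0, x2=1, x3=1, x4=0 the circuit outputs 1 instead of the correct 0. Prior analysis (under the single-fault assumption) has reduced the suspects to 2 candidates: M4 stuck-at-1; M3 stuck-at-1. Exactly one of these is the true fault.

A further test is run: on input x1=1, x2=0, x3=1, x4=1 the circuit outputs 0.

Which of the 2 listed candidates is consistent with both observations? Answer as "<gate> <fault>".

M3 stuck-at-1

Evaluate each candidate on input x1=1, x2=0, x3=1, x4=1:
  M4 stuck-at-1: M0=1, M1=0, M2=1, M3=0, M4=1 [stuck-at-1] → 1 — eliminated
  M3 stuck-at-1: M0=1, M1=0, M2=1, M3=1 [stuck-at-1], M4=0 → 0 — matches
Only M3 stuck-at-1 reproduces the observed 0.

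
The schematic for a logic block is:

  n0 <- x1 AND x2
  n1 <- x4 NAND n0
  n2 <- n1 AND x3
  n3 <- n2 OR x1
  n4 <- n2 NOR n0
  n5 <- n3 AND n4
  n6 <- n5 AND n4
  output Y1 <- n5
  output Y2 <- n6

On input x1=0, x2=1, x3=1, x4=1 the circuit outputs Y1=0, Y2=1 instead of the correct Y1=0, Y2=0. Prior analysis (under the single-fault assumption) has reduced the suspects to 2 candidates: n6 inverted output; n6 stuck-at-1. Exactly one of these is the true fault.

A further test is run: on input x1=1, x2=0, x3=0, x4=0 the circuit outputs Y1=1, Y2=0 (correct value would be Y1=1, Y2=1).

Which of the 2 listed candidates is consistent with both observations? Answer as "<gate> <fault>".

Evaluate each candidate on input x1=1, x2=0, x3=0, x4=0:
  n6 inverted output: n0=0, n1=1, n2=0, n3=1, n4=1, n5=1, n6=0 [inverted output] → Y1=1, Y2=0 — matches
  n6 stuck-at-1: n0=0, n1=1, n2=0, n3=1, n4=1, n5=1, n6=1 [stuck-at-1] → Y1=1, Y2=1 — eliminated
Only n6 inverted output reproduces the observed Y1=1, Y2=0.

n6 inverted output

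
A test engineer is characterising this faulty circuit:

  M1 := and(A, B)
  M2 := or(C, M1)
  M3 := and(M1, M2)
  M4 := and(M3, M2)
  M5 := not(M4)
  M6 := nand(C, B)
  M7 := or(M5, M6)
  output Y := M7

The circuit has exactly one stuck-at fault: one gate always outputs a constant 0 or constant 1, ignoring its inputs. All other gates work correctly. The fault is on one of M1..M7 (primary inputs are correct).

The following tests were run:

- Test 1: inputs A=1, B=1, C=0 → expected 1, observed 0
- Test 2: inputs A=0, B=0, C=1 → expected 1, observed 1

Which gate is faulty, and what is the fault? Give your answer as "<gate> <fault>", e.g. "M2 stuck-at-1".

M6 stuck-at-0

Fault-free values for test 1 (A=1, B=1, C=0): M1=1, M2=1, M3=1, M4=1, M5=0, M6=1, M7=1, giving Y=1. Observed 0.
Test 1: faults giving observed 0 are {M6 stuck-at-0, M7 stuck-at-0}.
Test 2 (A=0, B=0, C=1): fault-free M1=0, M2=1, M3=0, M4=0, M5=1, M6=1, M7=1 → 1; observed 1. Eliminates M7 stuck-at-0.
Only M6 stuck-at-0 is consistent with every test.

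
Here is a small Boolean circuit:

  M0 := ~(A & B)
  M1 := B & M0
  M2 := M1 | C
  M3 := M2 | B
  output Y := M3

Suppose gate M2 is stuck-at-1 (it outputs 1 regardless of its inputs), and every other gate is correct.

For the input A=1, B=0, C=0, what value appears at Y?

Propagate with M2 forced: M0=1, M1=0, M2=1 [stuck-at-1], M3=1.
So Y = 1. (Without the fault it would be 0.)

1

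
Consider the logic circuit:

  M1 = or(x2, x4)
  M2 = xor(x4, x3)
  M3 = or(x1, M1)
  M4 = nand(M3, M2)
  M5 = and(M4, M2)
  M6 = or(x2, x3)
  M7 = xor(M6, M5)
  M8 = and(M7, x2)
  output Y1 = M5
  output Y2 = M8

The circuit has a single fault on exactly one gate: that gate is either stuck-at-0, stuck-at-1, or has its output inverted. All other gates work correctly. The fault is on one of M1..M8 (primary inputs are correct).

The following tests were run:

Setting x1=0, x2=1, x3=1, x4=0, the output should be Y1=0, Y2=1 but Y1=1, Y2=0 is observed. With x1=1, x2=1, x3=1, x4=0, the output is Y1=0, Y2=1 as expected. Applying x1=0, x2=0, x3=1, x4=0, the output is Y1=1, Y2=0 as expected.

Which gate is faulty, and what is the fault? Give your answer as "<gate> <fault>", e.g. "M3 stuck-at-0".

Fault-free values for test 1 (x1=0, x2=1, x3=1, x4=0): M1=1, M2=1, M3=1, M4=0, M5=0, M6=1, M7=1, M8=1, giving Y1=0, Y2=1. Observed Y1=1, Y2=0.
Test 1: faults giving observed Y1=1, Y2=0 are {M1 stuck-at-0, M1 inverted output, M3 stuck-at-0, M3 inverted output, M4 stuck-at-1, M4 inverted output, M5 stuck-at-1, M5 inverted output}.
Test 2 (x1=1, x2=1, x3=1, x4=0): fault-free M1=1, M2=1, M3=1, M4=0, M5=0, M6=1, M7=1, M8=1 → Y1=0, Y2=1; observed Y1=0, Y2=1. Eliminates M3 stuck-at-0, M3 inverted output, M4 stuck-at-1, M4 inverted output, M5 stuck-at-1, M5 inverted output.
Test 3 (x1=0, x2=0, x3=1, x4=0): fault-free M1=0, M2=1, M3=0, M4=1, M5=1, M6=1, M7=0, M8=0 → Y1=1, Y2=0; observed Y1=1, Y2=0. Eliminates M1 inverted output.
Only M1 stuck-at-0 is consistent with every test.

M1 stuck-at-0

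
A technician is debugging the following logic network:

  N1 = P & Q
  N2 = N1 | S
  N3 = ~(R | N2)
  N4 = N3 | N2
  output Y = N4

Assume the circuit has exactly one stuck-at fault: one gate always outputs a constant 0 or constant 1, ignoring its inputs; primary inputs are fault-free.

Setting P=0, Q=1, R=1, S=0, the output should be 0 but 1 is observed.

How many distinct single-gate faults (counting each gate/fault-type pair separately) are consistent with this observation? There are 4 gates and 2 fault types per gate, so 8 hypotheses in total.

Fault-free: N1=0, N2=0, N3=0, N4=0 → 0. Observed 1.
  N1 stuck-at-0: output 0 ✗
  N1 stuck-at-1: output 1 ✓
  N2 stuck-at-0: output 0 ✗
  N2 stuck-at-1: output 1 ✓
  N3 stuck-at-0: output 0 ✗
  N3 stuck-at-1: output 1 ✓
  N4 stuck-at-0: output 0 ✗
  N4 stuck-at-1: output 1 ✓
Consistent faults: {N1 stuck-at-1, N2 stuck-at-1, N3 stuck-at-1, N4 stuck-at-1} — 4 in all.

4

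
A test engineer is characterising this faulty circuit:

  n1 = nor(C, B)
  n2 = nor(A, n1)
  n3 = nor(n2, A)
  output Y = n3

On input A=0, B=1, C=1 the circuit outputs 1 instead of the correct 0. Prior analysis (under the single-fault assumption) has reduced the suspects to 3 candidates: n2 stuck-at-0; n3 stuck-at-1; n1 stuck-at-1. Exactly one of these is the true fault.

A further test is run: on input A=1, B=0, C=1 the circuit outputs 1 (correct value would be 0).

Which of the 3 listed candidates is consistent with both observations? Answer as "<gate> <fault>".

n3 stuck-at-1

Evaluate each candidate on input A=1, B=0, C=1:
  n2 stuck-at-0: n1=0, n2=0 [stuck-at-0], n3=0 → 0 — eliminated
  n3 stuck-at-1: n1=0, n2=0, n3=1 [stuck-at-1] → 1 — matches
  n1 stuck-at-1: n1=1 [stuck-at-1], n2=0, n3=0 → 0 — eliminated
Only n3 stuck-at-1 reproduces the observed 1.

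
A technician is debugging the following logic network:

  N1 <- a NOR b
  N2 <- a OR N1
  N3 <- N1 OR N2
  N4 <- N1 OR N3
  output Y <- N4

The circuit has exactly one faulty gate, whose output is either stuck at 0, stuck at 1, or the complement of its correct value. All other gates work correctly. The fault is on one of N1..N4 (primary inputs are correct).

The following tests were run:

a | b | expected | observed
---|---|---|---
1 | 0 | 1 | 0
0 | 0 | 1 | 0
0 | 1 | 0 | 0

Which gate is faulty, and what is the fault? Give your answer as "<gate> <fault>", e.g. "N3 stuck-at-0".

Fault-free values for test 1 (a=1, b=0): N1=0, N2=1, N3=1, N4=1, giving Y=1. Observed 0.
Test 1: faults giving observed 0 are {N2 stuck-at-0, N2 inverted output, N3 stuck-at-0, N3 inverted output, N4 stuck-at-0, N4 inverted output}.
Test 2 (a=0, b=0): fault-free N1=1, N2=1, N3=1, N4=1 → 1; observed 0. Eliminates N2 stuck-at-0, N2 inverted output, N3 stuck-at-0, N3 inverted output.
Test 3 (a=0, b=1): fault-free N1=0, N2=0, N3=0, N4=0 → 0; observed 0. Eliminates N4 inverted output.
Only N4 stuck-at-0 is consistent with every test.

N4 stuck-at-0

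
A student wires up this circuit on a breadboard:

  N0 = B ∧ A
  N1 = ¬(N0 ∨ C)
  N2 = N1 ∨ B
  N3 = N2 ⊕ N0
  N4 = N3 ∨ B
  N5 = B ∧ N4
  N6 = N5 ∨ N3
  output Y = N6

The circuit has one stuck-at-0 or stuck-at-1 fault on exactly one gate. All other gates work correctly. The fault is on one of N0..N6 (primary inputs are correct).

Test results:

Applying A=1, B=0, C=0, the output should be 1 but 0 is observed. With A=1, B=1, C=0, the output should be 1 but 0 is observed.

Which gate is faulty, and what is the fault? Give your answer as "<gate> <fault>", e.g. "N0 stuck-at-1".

N6 stuck-at-0

Fault-free values for test 1 (A=1, B=0, C=0): N0=0, N1=1, N2=1, N3=1, N4=1, N5=0, N6=1, giving Y=1. Observed 0.
Test 1: faults giving observed 0 are {N1 stuck-at-0, N2 stuck-at-0, N3 stuck-at-0, N6 stuck-at-0}.
Test 2 (A=1, B=1, C=0): fault-free N0=1, N1=0, N2=1, N3=0, N4=1, N5=1, N6=1 → 1; observed 0. Eliminates N1 stuck-at-0, N2 stuck-at-0, N3 stuck-at-0.
Only N6 stuck-at-0 is consistent with every test.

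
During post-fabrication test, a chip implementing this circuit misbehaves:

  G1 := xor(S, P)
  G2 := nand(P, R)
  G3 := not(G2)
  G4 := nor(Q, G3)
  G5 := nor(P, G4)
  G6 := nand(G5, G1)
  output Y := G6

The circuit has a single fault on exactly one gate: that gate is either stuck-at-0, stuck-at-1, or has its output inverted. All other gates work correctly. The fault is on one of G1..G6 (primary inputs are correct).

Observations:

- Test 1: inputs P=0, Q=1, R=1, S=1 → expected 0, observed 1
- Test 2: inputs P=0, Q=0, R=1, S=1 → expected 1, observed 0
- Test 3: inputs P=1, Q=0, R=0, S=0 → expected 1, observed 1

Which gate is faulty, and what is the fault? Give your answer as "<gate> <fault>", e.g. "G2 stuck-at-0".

Fault-free values for test 1 (P=0, Q=1, R=1, S=1): G1=1, G2=1, G3=0, G4=0, G5=1, G6=0, giving Y=0. Observed 1.
Test 1: faults giving observed 1 are {G1 stuck-at-0, G1 inverted output, G4 stuck-at-1, G4 inverted output, G5 stuck-at-0, G5 inverted output, G6 stuck-at-1, G6 inverted output}.
Test 2 (P=0, Q=0, R=1, S=1): fault-free G1=1, G2=1, G3=0, G4=1, G5=0, G6=1 → 1; observed 0. Eliminates G1 stuck-at-0, G1 inverted output, G4 stuck-at-1, G5 stuck-at-0, G6 stuck-at-1.
Test 3 (P=1, Q=0, R=0, S=0): fault-free G1=1, G2=1, G3=0, G4=1, G5=0, G6=1 → 1; observed 1. Eliminates G5 inverted output, G6 inverted output.
Only G4 inverted output is consistent with every test.

G4 inverted output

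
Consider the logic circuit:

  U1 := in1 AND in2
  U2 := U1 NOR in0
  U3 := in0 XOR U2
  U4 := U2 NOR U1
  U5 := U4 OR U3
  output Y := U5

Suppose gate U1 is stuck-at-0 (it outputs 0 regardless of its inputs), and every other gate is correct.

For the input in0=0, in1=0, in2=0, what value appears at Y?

1

Propagate with U1 forced: U1=0 [stuck-at-0], U2=1, U3=1, U4=0, U5=1.
So Y = 1. (Same as the fault-free value — the fault is masked on this input.)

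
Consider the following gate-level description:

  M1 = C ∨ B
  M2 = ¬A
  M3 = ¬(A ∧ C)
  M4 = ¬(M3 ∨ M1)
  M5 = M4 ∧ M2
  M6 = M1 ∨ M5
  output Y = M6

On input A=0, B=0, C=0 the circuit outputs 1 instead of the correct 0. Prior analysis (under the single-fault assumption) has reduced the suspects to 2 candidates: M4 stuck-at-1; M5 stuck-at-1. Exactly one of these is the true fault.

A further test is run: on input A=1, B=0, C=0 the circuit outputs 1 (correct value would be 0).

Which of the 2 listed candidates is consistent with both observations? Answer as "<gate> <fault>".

Evaluate each candidate on input A=1, B=0, C=0:
  M4 stuck-at-1: M1=0, M2=0, M3=1, M4=1 [stuck-at-1], M5=0, M6=0 → 0 — eliminated
  M5 stuck-at-1: M1=0, M2=0, M3=1, M4=0, M5=1 [stuck-at-1], M6=1 → 1 — matches
Only M5 stuck-at-1 reproduces the observed 1.

M5 stuck-at-1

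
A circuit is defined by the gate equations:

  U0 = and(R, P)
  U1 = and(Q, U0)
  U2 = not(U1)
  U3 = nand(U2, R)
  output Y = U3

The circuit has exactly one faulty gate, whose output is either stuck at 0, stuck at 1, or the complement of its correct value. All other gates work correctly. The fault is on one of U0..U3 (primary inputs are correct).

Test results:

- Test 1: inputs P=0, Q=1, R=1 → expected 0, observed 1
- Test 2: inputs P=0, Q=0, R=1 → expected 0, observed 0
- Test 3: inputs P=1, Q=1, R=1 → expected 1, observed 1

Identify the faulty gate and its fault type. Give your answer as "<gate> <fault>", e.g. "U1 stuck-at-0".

U0 stuck-at-1

Fault-free values for test 1 (P=0, Q=1, R=1): U0=0, U1=0, U2=1, U3=0, giving Y=0. Observed 1.
Test 1: faults giving observed 1 are {U0 stuck-at-1, U0 inverted output, U1 stuck-at-1, U1 inverted output, U2 stuck-at-0, U2 inverted output, U3 stuck-at-1, U3 inverted output}.
Test 2 (P=0, Q=0, R=1): fault-free U0=0, U1=0, U2=1, U3=0 → 0; observed 0. Eliminates U1 stuck-at-1, U1 inverted output, U2 stuck-at-0, U2 inverted output, U3 stuck-at-1, U3 inverted output.
Test 3 (P=1, Q=1, R=1): fault-free U0=1, U1=1, U2=0, U3=1 → 1; observed 1. Eliminates U0 inverted output.
Only U0 stuck-at-1 is consistent with every test.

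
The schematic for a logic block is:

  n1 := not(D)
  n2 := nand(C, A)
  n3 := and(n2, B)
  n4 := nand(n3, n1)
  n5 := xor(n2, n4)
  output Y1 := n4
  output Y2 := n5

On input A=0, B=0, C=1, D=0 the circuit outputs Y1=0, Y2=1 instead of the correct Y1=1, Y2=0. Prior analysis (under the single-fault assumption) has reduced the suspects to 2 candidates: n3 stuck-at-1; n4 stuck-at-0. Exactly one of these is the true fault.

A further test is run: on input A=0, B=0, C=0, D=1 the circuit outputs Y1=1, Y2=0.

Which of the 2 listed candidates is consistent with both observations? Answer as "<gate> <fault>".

Evaluate each candidate on input A=0, B=0, C=0, D=1:
  n3 stuck-at-1: n1=0, n2=1, n3=1 [stuck-at-1], n4=1, n5=0 → Y1=1, Y2=0 — matches
  n4 stuck-at-0: n1=0, n2=1, n3=0, n4=0 [stuck-at-0], n5=1 → Y1=0, Y2=1 — eliminated
Only n3 stuck-at-1 reproduces the observed Y1=1, Y2=0.

n3 stuck-at-1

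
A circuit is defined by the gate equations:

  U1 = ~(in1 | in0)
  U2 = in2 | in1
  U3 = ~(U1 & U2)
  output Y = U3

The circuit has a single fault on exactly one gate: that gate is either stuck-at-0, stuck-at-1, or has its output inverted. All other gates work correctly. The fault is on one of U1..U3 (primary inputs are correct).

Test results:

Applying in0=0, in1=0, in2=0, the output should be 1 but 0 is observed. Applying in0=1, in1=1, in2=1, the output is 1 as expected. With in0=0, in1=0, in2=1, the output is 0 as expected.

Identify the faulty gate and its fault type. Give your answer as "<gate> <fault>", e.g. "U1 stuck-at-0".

U2 stuck-at-1

Fault-free values for test 1 (in0=0, in1=0, in2=0): U1=1, U2=0, U3=1, giving Y=1. Observed 0.
Test 1: faults giving observed 0 are {U2 stuck-at-1, U2 inverted output, U3 stuck-at-0, U3 inverted output}.
Test 2 (in0=1, in1=1, in2=1): fault-free U1=0, U2=1, U3=1 → 1; observed 1. Eliminates U3 stuck-at-0, U3 inverted output.
Test 3 (in0=0, in1=0, in2=1): fault-free U1=1, U2=1, U3=0 → 0; observed 0. Eliminates U2 inverted output.
Only U2 stuck-at-1 is consistent with every test.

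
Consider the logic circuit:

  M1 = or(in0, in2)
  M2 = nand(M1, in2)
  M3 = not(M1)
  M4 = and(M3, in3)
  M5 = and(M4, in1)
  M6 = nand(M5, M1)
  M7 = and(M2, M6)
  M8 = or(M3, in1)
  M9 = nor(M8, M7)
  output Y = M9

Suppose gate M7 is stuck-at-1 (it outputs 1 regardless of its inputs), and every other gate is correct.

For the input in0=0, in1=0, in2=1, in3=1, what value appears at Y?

0

Propagate with M7 forced: M1=1, M2=0, M3=0, M4=0, M5=0, M6=1, M7=1 [stuck-at-1], M8=0, M9=0.
So Y = 0. (Without the fault it would be 1.)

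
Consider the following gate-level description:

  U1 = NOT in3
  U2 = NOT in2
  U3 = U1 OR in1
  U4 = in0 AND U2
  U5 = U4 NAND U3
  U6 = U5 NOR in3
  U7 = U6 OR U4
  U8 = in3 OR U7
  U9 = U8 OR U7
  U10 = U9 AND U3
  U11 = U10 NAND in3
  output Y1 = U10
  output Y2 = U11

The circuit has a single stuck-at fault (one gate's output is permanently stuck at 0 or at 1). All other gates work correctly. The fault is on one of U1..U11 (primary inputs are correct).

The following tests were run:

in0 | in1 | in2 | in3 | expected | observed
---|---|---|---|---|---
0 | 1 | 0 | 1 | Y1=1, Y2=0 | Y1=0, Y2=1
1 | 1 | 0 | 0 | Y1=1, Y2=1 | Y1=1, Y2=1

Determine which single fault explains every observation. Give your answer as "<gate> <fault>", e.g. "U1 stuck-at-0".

U8 stuck-at-0

Fault-free values for test 1 (in0=0, in1=1, in2=0, in3=1): U1=0, U2=1, U3=1, U4=0, U5=1, U6=0, U7=0, U8=1, U9=1, U10=1, U11=0, giving Y1=1, Y2=0. Observed Y1=0, Y2=1.
Test 1: faults giving observed Y1=0, Y2=1 are {U3 stuck-at-0, U8 stuck-at-0, U9 stuck-at-0, U10 stuck-at-0}.
Test 2 (in0=1, in1=1, in2=0, in3=0): fault-free U1=1, U2=1, U3=1, U4=1, U5=0, U6=1, U7=1, U8=1, U9=1, U10=1, U11=1 → Y1=1, Y2=1; observed Y1=1, Y2=1. Eliminates U3 stuck-at-0, U9 stuck-at-0, U10 stuck-at-0.
Only U8 stuck-at-0 is consistent with every test.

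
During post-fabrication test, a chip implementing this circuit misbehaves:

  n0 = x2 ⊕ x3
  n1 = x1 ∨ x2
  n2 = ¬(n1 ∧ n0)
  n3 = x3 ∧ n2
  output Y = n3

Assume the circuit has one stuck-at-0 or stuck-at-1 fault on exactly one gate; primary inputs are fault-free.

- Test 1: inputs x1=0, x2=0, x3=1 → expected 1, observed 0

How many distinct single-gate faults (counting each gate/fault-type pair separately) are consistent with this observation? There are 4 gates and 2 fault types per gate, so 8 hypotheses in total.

3

Fault-free: n0=1, n1=0, n2=1, n3=1 → 1. Observed 0.
  n0 stuck-at-0: output 1 ✗
  n0 stuck-at-1: output 1 ✗
  n1 stuck-at-0: output 1 ✗
  n1 stuck-at-1: output 0 ✓
  n2 stuck-at-0: output 0 ✓
  n2 stuck-at-1: output 1 ✗
  n3 stuck-at-0: output 0 ✓
  n3 stuck-at-1: output 1 ✗
Consistent faults: {n1 stuck-at-1, n2 stuck-at-0, n3 stuck-at-0} — 3 in all.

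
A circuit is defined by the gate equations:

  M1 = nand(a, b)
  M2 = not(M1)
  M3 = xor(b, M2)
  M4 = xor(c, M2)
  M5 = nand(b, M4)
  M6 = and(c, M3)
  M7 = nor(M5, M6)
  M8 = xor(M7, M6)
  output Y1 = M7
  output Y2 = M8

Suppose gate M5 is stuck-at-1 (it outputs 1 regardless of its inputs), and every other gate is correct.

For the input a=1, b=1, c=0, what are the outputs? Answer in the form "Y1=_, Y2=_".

Propagate with M5 forced: M1=0, M2=1, M3=0, M4=1, M5=1 [stuck-at-1], M6=0, M7=0, M8=0.
So the outputs are Y1=0, Y2=0. (Without the fault they would be Y1=1, Y2=1.)

Y1=0, Y2=0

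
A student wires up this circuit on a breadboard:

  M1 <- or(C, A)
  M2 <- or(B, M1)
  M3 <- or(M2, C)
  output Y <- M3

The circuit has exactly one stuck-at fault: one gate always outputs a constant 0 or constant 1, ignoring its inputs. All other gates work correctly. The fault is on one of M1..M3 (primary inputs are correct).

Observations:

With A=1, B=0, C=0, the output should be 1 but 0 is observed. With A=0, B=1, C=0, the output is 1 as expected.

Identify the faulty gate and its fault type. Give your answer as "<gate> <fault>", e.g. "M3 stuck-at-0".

Fault-free values for test 1 (A=1, B=0, C=0): M1=1, M2=1, M3=1, giving Y=1. Observed 0.
Test 1: faults giving observed 0 are {M1 stuck-at-0, M2 stuck-at-0, M3 stuck-at-0}.
Test 2 (A=0, B=1, C=0): fault-free M1=0, M2=1, M3=1 → 1; observed 1. Eliminates M2 stuck-at-0, M3 stuck-at-0.
Only M1 stuck-at-0 is consistent with every test.

M1 stuck-at-0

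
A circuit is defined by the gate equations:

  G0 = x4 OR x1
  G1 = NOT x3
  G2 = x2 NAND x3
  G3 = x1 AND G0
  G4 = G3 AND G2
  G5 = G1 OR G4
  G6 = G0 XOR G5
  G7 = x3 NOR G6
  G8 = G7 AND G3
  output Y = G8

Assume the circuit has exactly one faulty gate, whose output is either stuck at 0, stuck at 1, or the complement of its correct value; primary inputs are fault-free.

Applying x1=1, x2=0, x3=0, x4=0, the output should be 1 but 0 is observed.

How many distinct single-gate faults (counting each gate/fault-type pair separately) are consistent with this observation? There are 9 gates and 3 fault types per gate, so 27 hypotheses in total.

12

Fault-free: G0=1, G1=1, G2=1, G3=1, G4=1, G5=1, G6=0, G7=1, G8=1 → 1. Observed 0.
  G0: stuck-at-0, inverted output ✓; others ✗
  G1: none of the 3 fault types match ✗
  G2: none of the 3 fault types match ✗
  G3: stuck-at-0, inverted output ✓; others ✗
  G4: none of the 3 fault types match ✗
  G5: stuck-at-0, inverted output ✓; others ✗
  G6: stuck-at-1, inverted output ✓; others ✗
  G7: stuck-at-0, inverted output ✓; others ✗
  G8: stuck-at-0, inverted output ✓; others ✗
Consistent faults: {G0 stuck-at-0, G0 inverted output, G3 stuck-at-0, G3 inverted output, G5 stuck-at-0, G5 inverted output, G6 stuck-at-1, G6 inverted output, G7 stuck-at-0, G7 inverted output, G8 stuck-at-0, G8 inverted output} — 12 in all.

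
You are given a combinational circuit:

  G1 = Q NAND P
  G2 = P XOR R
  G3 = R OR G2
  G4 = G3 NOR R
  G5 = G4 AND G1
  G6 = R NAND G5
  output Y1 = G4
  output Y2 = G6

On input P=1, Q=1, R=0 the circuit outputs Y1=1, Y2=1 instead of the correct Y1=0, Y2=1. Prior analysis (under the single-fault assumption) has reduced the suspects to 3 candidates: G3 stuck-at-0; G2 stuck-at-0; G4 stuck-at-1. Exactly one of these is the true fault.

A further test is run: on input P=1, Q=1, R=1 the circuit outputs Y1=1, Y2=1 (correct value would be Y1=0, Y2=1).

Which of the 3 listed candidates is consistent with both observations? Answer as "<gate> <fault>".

Evaluate each candidate on input P=1, Q=1, R=1:
  G3 stuck-at-0: G1=0, G2=0, G3=0 [stuck-at-0], G4=0, G5=0, G6=1 → Y1=0, Y2=1 — eliminated
  G2 stuck-at-0: G1=0, G2=0 [stuck-at-0], G3=1, G4=0, G5=0, G6=1 → Y1=0, Y2=1 — eliminated
  G4 stuck-at-1: G1=0, G2=0, G3=1, G4=1 [stuck-at-1], G5=0, G6=1 → Y1=1, Y2=1 — matches
Only G4 stuck-at-1 reproduces the observed Y1=1, Y2=1.

G4 stuck-at-1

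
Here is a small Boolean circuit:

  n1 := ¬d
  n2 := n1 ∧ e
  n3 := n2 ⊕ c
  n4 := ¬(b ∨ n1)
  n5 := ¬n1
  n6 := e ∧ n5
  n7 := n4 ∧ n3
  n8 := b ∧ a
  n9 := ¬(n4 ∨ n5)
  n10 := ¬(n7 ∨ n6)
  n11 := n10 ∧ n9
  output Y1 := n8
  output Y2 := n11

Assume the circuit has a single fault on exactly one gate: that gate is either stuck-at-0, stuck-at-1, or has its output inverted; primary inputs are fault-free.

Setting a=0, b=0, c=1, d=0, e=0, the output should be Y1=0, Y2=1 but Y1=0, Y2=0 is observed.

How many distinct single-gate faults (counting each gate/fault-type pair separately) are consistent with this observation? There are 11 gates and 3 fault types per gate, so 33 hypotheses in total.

16

Fault-free: n1=1, n2=0, n3=1, n4=0, n5=0, n6=0, n7=0, n8=0, n9=1, n10=1, n11=1 → Y1=0, Y2=1. Observed Y1=0, Y2=0.
  n1: stuck-at-0, inverted output ✓; others ✗
  n2: none of the 3 fault types match ✗
  n3: none of the 3 fault types match ✗
  n4: stuck-at-1, inverted output ✓; others ✗
  n5: stuck-at-1, inverted output ✓; others ✗
  n6: stuck-at-1, inverted output ✓; others ✗
  n7: stuck-at-1, inverted output ✓; others ✗
  n8: none of the 3 fault types match ✗
  n9: stuck-at-0, inverted output ✓; others ✗
  n10: stuck-at-0, inverted output ✓; others ✗
  n11: stuck-at-0, inverted output ✓; others ✗
Consistent faults: {n1 stuck-at-0, n1 inverted output, n4 stuck-at-1, n4 inverted output, n5 stuck-at-1, n5 inverted output, n6 stuck-at-1, n6 inverted output, n7 stuck-at-1, n7 inverted output, n9 stuck-at-0, n9 inverted output, n10 stuck-at-0, n10 inverted output, n11 stuck-at-0, n11 inverted output} — 16 in all.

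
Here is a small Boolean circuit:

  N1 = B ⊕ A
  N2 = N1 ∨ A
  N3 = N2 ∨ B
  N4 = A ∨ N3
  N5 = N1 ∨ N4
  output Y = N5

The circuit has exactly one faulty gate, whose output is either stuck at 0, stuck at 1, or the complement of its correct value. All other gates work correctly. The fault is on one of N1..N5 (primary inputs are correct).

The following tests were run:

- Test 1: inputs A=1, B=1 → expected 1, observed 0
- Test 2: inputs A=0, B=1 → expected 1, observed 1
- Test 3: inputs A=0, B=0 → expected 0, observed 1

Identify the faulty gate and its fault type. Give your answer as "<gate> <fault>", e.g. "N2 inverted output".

Fault-free values for test 1 (A=1, B=1): N1=0, N2=1, N3=1, N4=1, N5=1, giving Y=1. Observed 0.
Test 1: faults giving observed 0 are {N4 stuck-at-0, N4 inverted output, N5 stuck-at-0, N5 inverted output}.
Test 2 (A=0, B=1): fault-free N1=1, N2=1, N3=1, N4=1, N5=1 → 1; observed 1. Eliminates N5 stuck-at-0, N5 inverted output.
Test 3 (A=0, B=0): fault-free N1=0, N2=0, N3=0, N4=0, N5=0 → 0; observed 1. Eliminates N4 stuck-at-0.
Only N4 inverted output is consistent with every test.

N4 inverted output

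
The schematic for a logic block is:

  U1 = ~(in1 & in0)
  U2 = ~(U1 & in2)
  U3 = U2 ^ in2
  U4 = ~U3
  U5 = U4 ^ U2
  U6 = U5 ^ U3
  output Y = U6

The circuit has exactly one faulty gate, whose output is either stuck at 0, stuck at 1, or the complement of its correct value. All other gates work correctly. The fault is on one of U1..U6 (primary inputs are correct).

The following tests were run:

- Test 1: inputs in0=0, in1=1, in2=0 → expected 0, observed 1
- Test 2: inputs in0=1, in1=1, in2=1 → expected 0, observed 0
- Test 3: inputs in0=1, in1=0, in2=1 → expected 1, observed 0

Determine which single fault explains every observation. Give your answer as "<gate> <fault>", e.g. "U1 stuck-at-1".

U4 stuck-at-1

Fault-free values for test 1 (in0=0, in1=1, in2=0): U1=1, U2=1, U3=1, U4=0, U5=1, U6=0, giving Y=0. Observed 1.
Test 1: faults giving observed 1 are {U2 stuck-at-0, U2 inverted output, U4 stuck-at-1, U4 inverted output, U5 stuck-at-0, U5 inverted output, U6 stuck-at-1, U6 inverted output}.
Test 2 (in0=1, in1=1, in2=1): fault-free U1=0, U2=1, U3=0, U4=1, U5=0, U6=0 → 0; observed 0. Eliminates U2 stuck-at-0, U2 inverted output, U4 inverted output, U5 inverted output, U6 stuck-at-1, U6 inverted output.
Test 3 (in0=1, in1=0, in2=1): fault-free U1=1, U2=0, U3=1, U4=0, U5=0, U6=1 → 1; observed 0. Eliminates U5 stuck-at-0.
Only U4 stuck-at-1 is consistent with every test.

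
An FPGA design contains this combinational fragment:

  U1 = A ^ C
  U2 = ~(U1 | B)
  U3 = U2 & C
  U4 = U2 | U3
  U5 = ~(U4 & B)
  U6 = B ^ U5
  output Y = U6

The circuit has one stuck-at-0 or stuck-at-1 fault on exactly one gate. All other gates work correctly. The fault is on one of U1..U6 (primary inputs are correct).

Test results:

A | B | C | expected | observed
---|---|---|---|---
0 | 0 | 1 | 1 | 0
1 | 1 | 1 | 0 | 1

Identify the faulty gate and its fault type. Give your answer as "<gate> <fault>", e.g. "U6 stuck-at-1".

U5 stuck-at-0

Fault-free values for test 1 (A=0, B=0, C=1): U1=1, U2=0, U3=0, U4=0, U5=1, U6=1, giving Y=1. Observed 0.
Test 1: faults giving observed 0 are {U5 stuck-at-0, U6 stuck-at-0}.
Test 2 (A=1, B=1, C=1): fault-free U1=0, U2=0, U3=0, U4=0, U5=1, U6=0 → 0; observed 1. Eliminates U6 stuck-at-0.
Only U5 stuck-at-0 is consistent with every test.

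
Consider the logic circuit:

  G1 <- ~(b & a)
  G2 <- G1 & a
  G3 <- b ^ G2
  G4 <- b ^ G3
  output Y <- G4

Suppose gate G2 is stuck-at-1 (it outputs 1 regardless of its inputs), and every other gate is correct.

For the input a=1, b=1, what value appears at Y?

Propagate with G2 forced: G1=0, G2=1 [stuck-at-1], G3=0, G4=1.
So Y = 1. (Without the fault it would be 0.)

1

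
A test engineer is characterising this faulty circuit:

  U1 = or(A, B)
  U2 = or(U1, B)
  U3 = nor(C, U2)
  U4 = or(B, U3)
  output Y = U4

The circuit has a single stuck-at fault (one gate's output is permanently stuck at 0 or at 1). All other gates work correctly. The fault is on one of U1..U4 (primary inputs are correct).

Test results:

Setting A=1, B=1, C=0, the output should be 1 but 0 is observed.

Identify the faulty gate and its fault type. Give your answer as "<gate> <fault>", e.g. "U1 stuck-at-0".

U4 stuck-at-0

Fault-free values for test 1 (A=1, B=1, C=0): U1=1, U2=1, U3=0, U4=1, giving Y=1. Observed 0.
Test 1: faults giving observed 0 are {U4 stuck-at-0}.
Only U4 stuck-at-0 is consistent with every test.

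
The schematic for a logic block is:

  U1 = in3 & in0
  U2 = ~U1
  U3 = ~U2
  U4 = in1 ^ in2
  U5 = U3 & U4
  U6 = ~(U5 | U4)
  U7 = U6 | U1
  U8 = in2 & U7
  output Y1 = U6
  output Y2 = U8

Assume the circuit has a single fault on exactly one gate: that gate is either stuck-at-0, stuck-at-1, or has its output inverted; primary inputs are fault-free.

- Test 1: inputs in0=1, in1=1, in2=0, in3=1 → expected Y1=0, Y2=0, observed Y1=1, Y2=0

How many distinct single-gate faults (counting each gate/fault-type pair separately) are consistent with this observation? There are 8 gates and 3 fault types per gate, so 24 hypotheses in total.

Fault-free: U1=1, U2=0, U3=1, U4=1, U5=1, U6=0, U7=1, U8=0 → Y1=0, Y2=0. Observed Y1=1, Y2=0.
  U1: none of the 3 fault types match ✗
  U2: none of the 3 fault types match ✗
  U3: none of the 3 fault types match ✗
  U4: stuck-at-0, inverted output ✓; others ✗
  U5: none of the 3 fault types match ✗
  U6: stuck-at-1, inverted output ✓; others ✗
  U7: none of the 3 fault types match ✗
  U8: none of the 3 fault types match ✗
Consistent faults: {U4 stuck-at-0, U4 inverted output, U6 stuck-at-1, U6 inverted output} — 4 in all.

4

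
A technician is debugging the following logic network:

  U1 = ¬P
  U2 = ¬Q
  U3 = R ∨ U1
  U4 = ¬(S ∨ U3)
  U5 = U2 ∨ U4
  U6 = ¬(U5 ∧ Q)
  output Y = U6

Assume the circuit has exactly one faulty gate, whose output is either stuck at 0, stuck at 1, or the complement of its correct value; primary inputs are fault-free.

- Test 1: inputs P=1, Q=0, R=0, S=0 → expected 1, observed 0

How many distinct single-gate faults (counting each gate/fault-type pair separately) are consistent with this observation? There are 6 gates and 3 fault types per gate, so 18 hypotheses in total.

Fault-free: U1=0, U2=1, U3=0, U4=1, U5=1, U6=1 → 1. Observed 0.
  U1: none of the 3 fault types match ✗
  U2: none of the 3 fault types match ✗
  U3: none of the 3 fault types match ✗
  U4: none of the 3 fault types match ✗
  U5: none of the 3 fault types match ✗
  U6: stuck-at-0, inverted output ✓; others ✗
Consistent faults: {U6 stuck-at-0, U6 inverted output} — 2 in all.

2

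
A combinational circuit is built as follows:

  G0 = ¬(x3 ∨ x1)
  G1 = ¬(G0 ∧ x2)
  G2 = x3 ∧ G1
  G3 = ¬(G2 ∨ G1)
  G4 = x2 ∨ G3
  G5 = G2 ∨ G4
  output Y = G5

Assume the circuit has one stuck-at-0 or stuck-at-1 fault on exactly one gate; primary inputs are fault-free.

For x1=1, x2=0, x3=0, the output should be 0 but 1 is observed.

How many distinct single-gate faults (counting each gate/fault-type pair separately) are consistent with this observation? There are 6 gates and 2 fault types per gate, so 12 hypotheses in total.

5

Fault-free: G0=0, G1=1, G2=0, G3=0, G4=0, G5=0 → 0. Observed 1.
  G0 stuck-at-0: output 0 ✗
  G0 stuck-at-1: output 0 ✗
  G1 stuck-at-0: output 1 ✓
  G1 stuck-at-1: output 0 ✗
  G2 stuck-at-0: output 0 ✗
  G2 stuck-at-1: output 1 ✓
  G3 stuck-at-0: output 0 ✗
  G3 stuck-at-1: output 1 ✓
  G4 stuck-at-0: output 0 ✗
  G4 stuck-at-1: output 1 ✓
  G5 stuck-at-0: output 0 ✗
  G5 stuck-at-1: output 1 ✓
Consistent faults: {G1 stuck-at-0, G2 stuck-at-1, G3 stuck-at-1, G4 stuck-at-1, G5 stuck-at-1} — 5 in all.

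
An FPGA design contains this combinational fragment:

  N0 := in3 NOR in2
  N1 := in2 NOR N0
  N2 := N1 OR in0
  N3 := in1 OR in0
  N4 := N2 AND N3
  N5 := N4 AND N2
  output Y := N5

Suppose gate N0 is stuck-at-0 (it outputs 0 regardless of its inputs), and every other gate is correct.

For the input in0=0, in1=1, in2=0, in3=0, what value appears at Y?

1

Propagate with N0 forced: N0=0 [stuck-at-0], N1=1, N2=1, N3=1, N4=1, N5=1.
So Y = 1. (Without the fault it would be 0.)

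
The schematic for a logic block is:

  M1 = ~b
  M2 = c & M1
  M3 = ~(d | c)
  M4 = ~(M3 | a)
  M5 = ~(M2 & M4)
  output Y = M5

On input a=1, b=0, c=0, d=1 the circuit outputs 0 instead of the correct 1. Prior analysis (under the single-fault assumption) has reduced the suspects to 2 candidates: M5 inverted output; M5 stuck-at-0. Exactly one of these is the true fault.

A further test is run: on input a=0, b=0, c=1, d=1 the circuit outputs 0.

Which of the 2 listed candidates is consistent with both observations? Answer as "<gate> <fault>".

Evaluate each candidate on input a=0, b=0, c=1, d=1:
  M5 inverted output: M1=1, M2=1, M3=0, M4=1, M5=1 [inverted output] → 1 — eliminated
  M5 stuck-at-0: M1=1, M2=1, M3=0, M4=1, M5=0 [stuck-at-0] → 0 — matches
Only M5 stuck-at-0 reproduces the observed 0.

M5 stuck-at-0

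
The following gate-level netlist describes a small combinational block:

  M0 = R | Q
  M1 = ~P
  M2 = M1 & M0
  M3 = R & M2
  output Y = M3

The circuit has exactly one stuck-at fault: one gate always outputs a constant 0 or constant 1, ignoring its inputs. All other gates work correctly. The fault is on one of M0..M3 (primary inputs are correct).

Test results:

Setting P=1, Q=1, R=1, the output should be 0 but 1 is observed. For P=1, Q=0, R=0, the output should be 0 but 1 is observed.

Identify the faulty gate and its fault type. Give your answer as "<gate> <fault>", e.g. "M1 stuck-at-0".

M3 stuck-at-1

Fault-free values for test 1 (P=1, Q=1, R=1): M0=1, M1=0, M2=0, M3=0, giving Y=0. Observed 1.
Test 1: faults giving observed 1 are {M1 stuck-at-1, M2 stuck-at-1, M3 stuck-at-1}.
Test 2 (P=1, Q=0, R=0): fault-free M0=0, M1=0, M2=0, M3=0 → 0; observed 1. Eliminates M1 stuck-at-1, M2 stuck-at-1.
Only M3 stuck-at-1 is consistent with every test.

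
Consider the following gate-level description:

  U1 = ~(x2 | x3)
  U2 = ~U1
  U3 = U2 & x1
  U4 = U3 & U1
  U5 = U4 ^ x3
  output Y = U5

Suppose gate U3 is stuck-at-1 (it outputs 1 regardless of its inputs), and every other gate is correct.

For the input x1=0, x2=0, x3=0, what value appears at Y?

Propagate with U3 forced: U1=1, U2=0, U3=1 [stuck-at-1], U4=1, U5=1.
So Y = 1. (Without the fault it would be 0.)

1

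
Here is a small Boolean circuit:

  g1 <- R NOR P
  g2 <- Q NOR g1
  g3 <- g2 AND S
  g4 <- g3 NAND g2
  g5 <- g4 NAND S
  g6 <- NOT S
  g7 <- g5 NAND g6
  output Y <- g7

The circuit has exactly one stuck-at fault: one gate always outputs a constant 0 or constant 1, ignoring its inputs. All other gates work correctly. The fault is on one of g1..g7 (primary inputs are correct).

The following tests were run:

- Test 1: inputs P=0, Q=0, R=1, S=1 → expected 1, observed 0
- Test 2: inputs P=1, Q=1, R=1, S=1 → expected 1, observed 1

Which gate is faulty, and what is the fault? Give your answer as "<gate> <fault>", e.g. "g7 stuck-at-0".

g6 stuck-at-1

Fault-free values for test 1 (P=0, Q=0, R=1, S=1): g1=0, g2=1, g3=1, g4=0, g5=1, g6=0, g7=1, giving Y=1. Observed 0.
Test 1: faults giving observed 0 are {g6 stuck-at-1, g7 stuck-at-0}.
Test 2 (P=1, Q=1, R=1, S=1): fault-free g1=0, g2=0, g3=0, g4=1, g5=0, g6=0, g7=1 → 1; observed 1. Eliminates g7 stuck-at-0.
Only g6 stuck-at-1 is consistent with every test.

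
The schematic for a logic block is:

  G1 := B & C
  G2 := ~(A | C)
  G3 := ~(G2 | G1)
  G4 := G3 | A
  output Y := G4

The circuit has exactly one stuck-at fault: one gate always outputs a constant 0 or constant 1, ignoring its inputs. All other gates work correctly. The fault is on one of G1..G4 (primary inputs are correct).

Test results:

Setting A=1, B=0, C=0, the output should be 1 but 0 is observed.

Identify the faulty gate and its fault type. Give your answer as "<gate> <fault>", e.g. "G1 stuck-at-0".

Fault-free values for test 1 (A=1, B=0, C=0): G1=0, G2=0, G3=1, G4=1, giving Y=1. Observed 0.
Test 1: faults giving observed 0 are {G4 stuck-at-0}.
Only G4 stuck-at-0 is consistent with every test.

G4 stuck-at-0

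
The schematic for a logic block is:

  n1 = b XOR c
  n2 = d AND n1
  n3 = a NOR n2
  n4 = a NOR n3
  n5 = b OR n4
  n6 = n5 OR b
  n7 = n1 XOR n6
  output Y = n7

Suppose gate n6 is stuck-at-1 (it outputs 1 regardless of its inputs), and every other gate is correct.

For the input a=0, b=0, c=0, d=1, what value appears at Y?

Propagate with n6 forced: n1=0, n2=0, n3=1, n4=0, n5=0, n6=1 [stuck-at-1], n7=1.
So Y = 1. (Without the fault it would be 0.)

1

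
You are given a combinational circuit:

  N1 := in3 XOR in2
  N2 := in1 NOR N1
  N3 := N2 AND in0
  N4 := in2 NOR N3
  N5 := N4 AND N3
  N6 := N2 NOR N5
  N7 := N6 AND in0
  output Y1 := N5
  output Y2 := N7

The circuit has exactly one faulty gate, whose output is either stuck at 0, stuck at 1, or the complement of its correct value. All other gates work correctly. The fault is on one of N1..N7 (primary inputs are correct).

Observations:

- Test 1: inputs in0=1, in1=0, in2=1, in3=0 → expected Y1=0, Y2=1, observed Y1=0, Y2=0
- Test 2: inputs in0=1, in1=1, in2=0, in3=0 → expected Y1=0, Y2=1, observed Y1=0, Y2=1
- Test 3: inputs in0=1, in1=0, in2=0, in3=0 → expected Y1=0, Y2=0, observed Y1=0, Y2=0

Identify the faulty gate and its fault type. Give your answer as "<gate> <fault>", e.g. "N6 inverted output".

Fault-free values for test 1 (in0=1, in1=0, in2=1, in3=0): N1=1, N2=0, N3=0, N4=0, N5=0, N6=1, N7=1, giving Y1=0, Y2=1. Observed Y1=0, Y2=0.
Test 1: faults giving observed Y1=0, Y2=0 are {N1 stuck-at-0, N1 inverted output, N2 stuck-at-1, N2 inverted output, N6 stuck-at-0, N6 inverted output, N7 stuck-at-0, N7 inverted output}.
Test 2 (in0=1, in1=1, in2=0, in3=0): fault-free N1=0, N2=0, N3=0, N4=1, N5=0, N6=1, N7=1 → Y1=0, Y2=1; observed Y1=0, Y2=1. Eliminates N2 stuck-at-1, N2 inverted output, N6 stuck-at-0, N6 inverted output, N7 stuck-at-0, N7 inverted output.
Test 3 (in0=1, in1=0, in2=0, in3=0): fault-free N1=0, N2=1, N3=1, N4=0, N5=0, N6=0, N7=0 → Y1=0, Y2=0; observed Y1=0, Y2=0. Eliminates N1 inverted output.
Only N1 stuck-at-0 is consistent with every test.

N1 stuck-at-0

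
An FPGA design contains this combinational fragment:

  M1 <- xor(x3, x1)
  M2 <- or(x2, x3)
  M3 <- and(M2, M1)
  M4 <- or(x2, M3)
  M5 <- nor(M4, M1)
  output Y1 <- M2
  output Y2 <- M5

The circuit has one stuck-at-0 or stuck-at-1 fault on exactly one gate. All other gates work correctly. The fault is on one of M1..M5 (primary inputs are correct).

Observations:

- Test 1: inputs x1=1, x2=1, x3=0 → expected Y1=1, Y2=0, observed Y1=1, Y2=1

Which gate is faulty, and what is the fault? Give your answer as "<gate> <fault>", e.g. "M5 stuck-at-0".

Fault-free values for test 1 (x1=1, x2=1, x3=0): M1=1, M2=1, M3=1, M4=1, M5=0, giving Y1=1, Y2=0. Observed Y1=1, Y2=1.
Test 1: faults giving observed Y1=1, Y2=1 are {M5 stuck-at-1}.
Only M5 stuck-at-1 is consistent with every test.

M5 stuck-at-1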